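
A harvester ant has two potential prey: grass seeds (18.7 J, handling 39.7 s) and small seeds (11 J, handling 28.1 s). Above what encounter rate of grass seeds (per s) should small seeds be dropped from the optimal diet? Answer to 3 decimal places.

At the threshold, the rate on grass seeds alone equals the profitability of small seeds: λ·18.7/(1 + λ·39.7) = 11/28.1 = 0.3915.
Rearranging, λ(18.7 − 0.3915×39.7) = 0.3915, so λ = 0.3915/3.159 = 0.1239 per s.

0.124 per s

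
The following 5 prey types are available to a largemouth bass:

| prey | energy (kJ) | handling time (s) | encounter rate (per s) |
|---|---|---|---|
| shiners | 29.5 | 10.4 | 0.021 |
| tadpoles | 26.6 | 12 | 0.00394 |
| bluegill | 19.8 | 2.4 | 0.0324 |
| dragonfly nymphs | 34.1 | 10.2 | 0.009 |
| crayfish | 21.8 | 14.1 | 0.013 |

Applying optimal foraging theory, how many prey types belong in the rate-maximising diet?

5

E/h in descending order: bluegill 8.25, dragonfly nymphs 3.34, shiners 2.84, tadpoles 2.22, crayfish 1.55 kJ/s. The optimal diet is the largest prefix of this list for which every included type satisfies E_i/h_i > R on the types above it.
Rate on top 1: 0.5952. dragonfly nymphs: 3.34 > 0.5952 → include.
Rate on top 2: 0.8109. shiners: 2.84 > 0.8109 → include.
Rate on top 3: 1.13. tadpoles: 2.22 > 1.13 → include.
Rate on top 4: 1.165. crayfish: 1.55 > 1.165 → include.
Optimal diet: bluegill, dragonfly nymphs, shiners, tadpoles, crayfish — 5 of 5 types.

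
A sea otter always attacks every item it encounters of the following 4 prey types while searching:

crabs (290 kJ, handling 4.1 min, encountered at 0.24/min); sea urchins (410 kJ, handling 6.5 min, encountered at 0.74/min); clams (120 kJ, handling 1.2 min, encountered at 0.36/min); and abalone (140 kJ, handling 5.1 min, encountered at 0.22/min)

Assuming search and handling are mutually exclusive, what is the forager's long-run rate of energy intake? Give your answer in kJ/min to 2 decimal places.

R = Σλ_iE_i / (1 + Σλ_ih_i)
Numerator: 0.24×290 + 0.74×410 + 0.36×120 + 0.22×140 = 447
Denominator: 1 + 0.24×4.1 + 0.74×6.5 + 0.36×1.2 + 0.22×5.1 = 8.348
R = 447/8.348 = 53.55 kJ/min

53.55 kJ/min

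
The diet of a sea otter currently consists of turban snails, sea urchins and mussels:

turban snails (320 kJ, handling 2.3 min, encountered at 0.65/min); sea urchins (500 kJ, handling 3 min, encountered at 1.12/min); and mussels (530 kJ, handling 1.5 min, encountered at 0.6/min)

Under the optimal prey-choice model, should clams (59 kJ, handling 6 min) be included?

Current rate: (0.65×320 + 1.12×500 + 0.6×530)/(1 + 0.65×2.3 + 1.12×3 + 0.6×1.5) = 160.8 kJ/min.
Profitability of clams: 59/6 = 9.833 kJ/min.
Since 9.833 < R, time spent handling clams is better spent searching.

No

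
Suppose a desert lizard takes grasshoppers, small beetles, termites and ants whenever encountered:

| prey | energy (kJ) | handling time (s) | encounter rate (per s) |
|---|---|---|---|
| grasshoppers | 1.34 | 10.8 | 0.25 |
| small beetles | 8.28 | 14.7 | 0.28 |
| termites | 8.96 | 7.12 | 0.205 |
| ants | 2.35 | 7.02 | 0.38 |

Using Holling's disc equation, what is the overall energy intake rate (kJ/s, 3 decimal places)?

0.451 kJ/s

Energy encountered per unit search time: 0.25×1.34 + 0.28×8.28 + 0.205×8.96 + 0.38×2.35 = 5.383 kJ/s.
Handling time per unit search time: 0.25×10.8 + 0.28×14.7 + 0.205×7.12 + 0.38×7.02 = 10.94.
Rate = 5.383/(1 + 10.94) = 0.4507 kJ/s.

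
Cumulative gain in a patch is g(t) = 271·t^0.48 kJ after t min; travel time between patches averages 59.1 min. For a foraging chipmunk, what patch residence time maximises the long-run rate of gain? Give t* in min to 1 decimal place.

By the marginal value theorem, leave when the instantaneous gain rate g'(t) equals the habitat-wide average g(t)/(T + t).
g'(t) = 0.48·271·t^-0.52. Setting 0.48·271·t^-0.52 = 271·t^0.48/(59.1+t) gives 0.48(59.1+t) = t, so 0.52·t = 0.48×59.1.
t* = 0.48×59.1/0.52 = 54.55 min.

54.6 min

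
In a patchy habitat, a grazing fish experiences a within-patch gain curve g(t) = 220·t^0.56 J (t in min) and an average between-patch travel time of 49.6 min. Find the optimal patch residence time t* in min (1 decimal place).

63.1 min

Optimal t* satisfies g'(t*) = g(t*)/(T + t*).
g'(t) = 0.56·220·t^-0.44. Setting 0.56·220·t^-0.44 = 220·t^0.56/(49.6+t) gives 0.56(49.6+t) = t, so 0.44·t = 0.56×49.6.
t* = 0.56×49.6/0.44 = 63.13 min.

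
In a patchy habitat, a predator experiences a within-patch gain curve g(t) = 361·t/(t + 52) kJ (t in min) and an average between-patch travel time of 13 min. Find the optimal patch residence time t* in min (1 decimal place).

Optimal t* satisfies g'(t*) = g(t*)/(T + t*).
g'(t) = 361·52/(t + 52)². Setting 361·52/(t+52)² = 361t/[(t+52)(13+t)] gives 52(13+t) = t(t+52), so t² = 52×13 = 676.
t* = √676 = 26 min.

26.0 min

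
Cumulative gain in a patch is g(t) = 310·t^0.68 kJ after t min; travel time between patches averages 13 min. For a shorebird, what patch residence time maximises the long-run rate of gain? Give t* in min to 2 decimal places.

By the marginal value theorem, leave when the instantaneous gain rate g'(t) equals the habitat-wide average g(t)/(T + t).
g'(t) = 0.68·310·t^-0.32. Setting 0.68·310·t^-0.32 = 310·t^0.68/(13+t) gives 0.68(13+t) = t, so 0.32·t = 0.68×13.
t* = 0.68×13/0.32 = 27.63 min.

27.63 min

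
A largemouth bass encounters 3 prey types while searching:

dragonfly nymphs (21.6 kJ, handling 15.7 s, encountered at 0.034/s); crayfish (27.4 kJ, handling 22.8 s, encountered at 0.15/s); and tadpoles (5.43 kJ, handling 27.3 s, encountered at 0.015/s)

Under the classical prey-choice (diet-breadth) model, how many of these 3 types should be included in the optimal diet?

Rank by E/h (kJ/s): dragonfly nymphs 1.38, crayfish 1.2, tadpoles 0.199. Include each in turn until the next type's E/h falls below the running intake rate.
Rate on top 1: 0.4788. crayfish: 1.2 > 0.4788 → include.
Rate on top 2: 0.9779. tadpoles: 0.199 < 0.9779 → exclude; stop.
Optimal diet: dragonfly nymphs, crayfish — 2 of 3 types.

2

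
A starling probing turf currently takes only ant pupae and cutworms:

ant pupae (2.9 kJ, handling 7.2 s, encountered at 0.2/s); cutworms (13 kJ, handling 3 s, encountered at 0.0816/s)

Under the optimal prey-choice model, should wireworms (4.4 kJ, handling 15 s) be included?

No

Current rate: (0.2×2.9 + 0.0816×13)/(1 + 0.2×7.2 + 0.0816×3) = 0.6111 kJ/s.
wireworms: E/h = 4.4/15 = 0.2933 kJ/s.
Since 0.2933 < R, time spent handling wireworms is better spent searching.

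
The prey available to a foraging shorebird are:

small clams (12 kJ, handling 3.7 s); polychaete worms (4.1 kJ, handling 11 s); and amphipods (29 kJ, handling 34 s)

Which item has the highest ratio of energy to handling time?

small clams

In descending order of E/h:
small clams: 12/3.7 = 3.24 kJ/s
amphipods: 29/34 = 0.853 kJ/s
polychaete worms: 4.1/11 = 0.373 kJ/s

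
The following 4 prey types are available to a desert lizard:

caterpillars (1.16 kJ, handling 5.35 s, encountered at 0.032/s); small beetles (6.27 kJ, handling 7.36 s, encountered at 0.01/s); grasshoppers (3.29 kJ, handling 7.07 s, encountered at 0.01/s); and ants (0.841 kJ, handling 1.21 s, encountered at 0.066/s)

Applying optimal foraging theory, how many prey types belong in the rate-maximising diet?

Rank by E/h (kJ/s): small beetles 0.852, ants 0.695, grasshoppers 0.465, caterpillars 0.217. Include each in turn until the next type's E/h falls below the running intake rate.
Rate on top 1: 0.0584. ants: 0.695 > 0.0584 → include.
Rate on top 2: 0.1025. grasshoppers: 0.465 > 0.1025 → include.
Rate on top 3: 0.1234. caterpillars: 0.217 > 0.1234 → include.
Optimal diet: small beetles, ants, grasshoppers, caterpillars — 4 of 4 types.

4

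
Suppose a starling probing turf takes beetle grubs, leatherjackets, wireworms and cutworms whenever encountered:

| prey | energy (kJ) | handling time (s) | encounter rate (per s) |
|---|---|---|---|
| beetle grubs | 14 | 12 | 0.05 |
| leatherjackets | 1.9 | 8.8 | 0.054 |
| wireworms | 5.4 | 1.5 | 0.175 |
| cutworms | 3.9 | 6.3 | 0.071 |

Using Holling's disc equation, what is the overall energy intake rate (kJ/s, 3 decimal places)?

R = (0.05×14 + 0.054×1.9 + 0.175×5.4 + 0.071×3.9) / (1 + 0.05×12 + 0.054×8.8 + 0.175×1.5 + 0.071×6.3) = 2.025/2.785 = 0.7269 kJ/s.

0.727 kJ/s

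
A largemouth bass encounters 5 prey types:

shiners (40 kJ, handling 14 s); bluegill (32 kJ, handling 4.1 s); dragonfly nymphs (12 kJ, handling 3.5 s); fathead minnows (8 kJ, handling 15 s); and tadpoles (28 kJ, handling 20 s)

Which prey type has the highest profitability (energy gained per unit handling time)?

bluegill

In descending order of E/h:
bluegill: 32/4.1 = 7.8 kJ/s
dragonfly nymphs: 12/3.5 = 3.43 kJ/s
shiners: 40/14 = 2.86 kJ/s
tadpoles: 28/20 = 1.4 kJ/s
fathead minnows: 8/15 = 0.533 kJ/s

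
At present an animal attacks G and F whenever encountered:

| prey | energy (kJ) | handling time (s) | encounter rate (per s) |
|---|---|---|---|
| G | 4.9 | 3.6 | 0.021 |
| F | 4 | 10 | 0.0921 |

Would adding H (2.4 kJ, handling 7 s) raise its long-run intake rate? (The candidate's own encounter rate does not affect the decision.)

Yes

Current rate: (0.021×4.9 + 0.0921×4)/(1 + 0.021×3.6 + 0.0921×10) = 0.2361 kJ/s.
H: E/h = 2.4/7 = 0.3429 kJ/s.
Since 0.3429 > R, including H increases the long-run rate.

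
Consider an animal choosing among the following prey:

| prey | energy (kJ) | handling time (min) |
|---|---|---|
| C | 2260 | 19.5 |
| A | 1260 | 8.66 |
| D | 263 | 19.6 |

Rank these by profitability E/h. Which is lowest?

D

Profitability E/h (kJ/min): C = 2260/19.5 = 116, A = 1260/8.66 = 145, D = 263/19.6 = 13.4.
Ranked: A > C > D.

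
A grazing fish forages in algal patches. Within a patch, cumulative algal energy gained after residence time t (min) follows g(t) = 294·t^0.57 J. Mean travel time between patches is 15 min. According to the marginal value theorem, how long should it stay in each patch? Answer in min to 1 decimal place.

Optimal t* satisfies g'(t*) = g(t*)/(T + t*).
g'(t) = 0.57·294·t^-0.43. Setting 0.57·294·t^-0.43 = 294·t^0.57/(15+t) gives 0.57(15+t) = t, so 0.43·t = 0.57×15.
t* = 0.57×15/0.43 = 19.88 min.

19.9 min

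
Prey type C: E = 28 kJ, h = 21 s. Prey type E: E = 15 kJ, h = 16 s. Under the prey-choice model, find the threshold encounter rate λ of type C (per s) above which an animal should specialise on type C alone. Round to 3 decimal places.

At the threshold, the rate on type C alone equals the profitability of type E: λ·28/(1 + λ·21) = 15/16 = 0.9375.
Rearranging, λ(28 − 0.9375×21) = 0.9375, so λ = 0.9375/8.312 = 0.1128 per s.

0.113 per s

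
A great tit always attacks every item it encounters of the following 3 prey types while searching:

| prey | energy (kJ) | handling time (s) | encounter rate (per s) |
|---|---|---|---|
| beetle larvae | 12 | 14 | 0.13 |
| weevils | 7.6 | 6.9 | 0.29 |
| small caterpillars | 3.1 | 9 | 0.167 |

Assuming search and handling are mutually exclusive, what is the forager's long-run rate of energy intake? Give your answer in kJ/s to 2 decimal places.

0.68 kJ/s

R = (0.13×12 + 0.29×7.6 + 0.167×3.1) / (1 + 0.13×14 + 0.29×6.9 + 0.167×9) = 4.282/6.324 = 0.6771 kJ/s.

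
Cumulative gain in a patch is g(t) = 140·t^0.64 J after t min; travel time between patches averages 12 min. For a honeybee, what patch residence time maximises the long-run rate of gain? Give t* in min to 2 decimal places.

By the marginal value theorem, leave when the instantaneous gain rate g'(t) equals the habitat-wide average g(t)/(T + t).
g'(t) = 0.64·140·t^-0.36. Setting 0.64·140·t^-0.36 = 140·t^0.64/(12+t) gives 0.64(12+t) = t, so 0.36·t = 0.64×12.
t* = 0.64×12/0.36 = 21.33 min.

21.33 min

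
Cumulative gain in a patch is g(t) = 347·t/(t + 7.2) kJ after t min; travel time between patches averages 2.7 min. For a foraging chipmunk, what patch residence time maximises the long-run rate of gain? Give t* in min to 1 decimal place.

4.4 min

Maximise g(t)/(T+t): set derivative to zero → g'(t)(T+t) = g(t).
g'(t) = 347·7.2/(t + 7.2)². Setting 347·7.2/(t+7.2)² = 347t/[(t+7.2)(2.7+t)] gives 7.2(2.7+t) = t(t+7.2), so t² = 7.2×2.7 = 19.44.
t* = √19.44 = 4.409 min.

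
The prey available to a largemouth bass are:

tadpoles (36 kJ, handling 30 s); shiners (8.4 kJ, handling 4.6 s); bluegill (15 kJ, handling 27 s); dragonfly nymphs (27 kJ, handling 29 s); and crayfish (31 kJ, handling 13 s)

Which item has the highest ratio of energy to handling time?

In descending order of E/h:
crayfish: 31/13 = 2.38 kJ/s
shiners: 8.4/4.6 = 1.83 kJ/s
tadpoles: 36/30 = 1.2 kJ/s
dragonfly nymphs: 27/29 = 0.931 kJ/s
bluegill: 15/27 = 0.556 kJ/s

crayfish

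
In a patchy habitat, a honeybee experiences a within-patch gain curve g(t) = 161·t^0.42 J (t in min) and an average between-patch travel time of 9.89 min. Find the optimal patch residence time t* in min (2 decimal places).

Maximise g(t)/(T+t): set derivative to zero → g'(t)(T+t) = g(t).
g'(t) = 0.42·161·t^-0.58. Setting 0.42·161·t^-0.58 = 161·t^0.42/(9.89+t) gives 0.42(9.89+t) = t, so 0.58·t = 0.42×9.89.
t* = 0.42×9.89/0.58 = 7.162 min.

7.16 min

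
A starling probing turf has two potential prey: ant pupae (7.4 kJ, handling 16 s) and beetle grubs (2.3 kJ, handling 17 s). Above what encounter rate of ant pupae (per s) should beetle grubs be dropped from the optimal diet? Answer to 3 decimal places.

0.026 per s

Drop beetle grubs once their profitability E₂/h₂ falls below the rate achievable on ant pupae alone: E₂/h₂ = λE₁/(1 + λh₁).
Solve for λ: λE₁h₂ = E₂(1 + λh₁) → λ(E₁h₂ − E₂h₁) = E₂ → λ = E₂/(E₁h₂ − E₂h₁).
λ = 2.3/(7.4×17 − 2.3×16) = 2.3/89 = 0.02584 per s.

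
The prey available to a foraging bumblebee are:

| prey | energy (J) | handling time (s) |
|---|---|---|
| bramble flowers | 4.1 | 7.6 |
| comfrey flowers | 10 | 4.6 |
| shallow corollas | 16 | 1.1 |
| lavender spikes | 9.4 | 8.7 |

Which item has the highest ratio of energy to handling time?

In descending order of E/h:
shallow corollas: 16/1.1 = 14.5 J/s
comfrey flowers: 10/4.6 = 2.17 J/s
lavender spikes: 9.4/8.7 = 1.08 J/s
bramble flowers: 4.1/7.6 = 0.539 J/s

shallow corollas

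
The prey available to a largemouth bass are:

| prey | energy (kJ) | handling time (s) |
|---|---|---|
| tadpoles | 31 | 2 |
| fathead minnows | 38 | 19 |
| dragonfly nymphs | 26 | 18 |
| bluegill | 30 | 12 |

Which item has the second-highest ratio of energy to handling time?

In descending order of E/h:
tadpoles: 31/2 = 15.5 kJ/s
bluegill: 30/12 = 2.5 kJ/s
fathead minnows: 38/19 = 2 kJ/s
dragonfly nymphs: 26/18 = 1.44 kJ/s

bluegill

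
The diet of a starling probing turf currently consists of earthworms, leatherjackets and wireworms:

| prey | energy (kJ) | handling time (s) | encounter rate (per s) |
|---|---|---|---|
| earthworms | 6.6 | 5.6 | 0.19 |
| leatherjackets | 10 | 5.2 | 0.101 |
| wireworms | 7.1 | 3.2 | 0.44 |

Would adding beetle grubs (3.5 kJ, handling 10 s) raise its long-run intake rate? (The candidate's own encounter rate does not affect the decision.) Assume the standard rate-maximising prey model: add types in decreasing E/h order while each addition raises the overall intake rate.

Current rate: (0.19×6.6 + 0.101×10 + 0.44×7.1)/(1 + 0.19×5.6 + 0.101×5.2 + 0.44×3.2) = 1.348 kJ/s.
Profitability of beetle grubs: 3.5/10 = 0.35 kJ/s.
Since 0.35 < R, time spent handling beetle grubs is better spent searching.

No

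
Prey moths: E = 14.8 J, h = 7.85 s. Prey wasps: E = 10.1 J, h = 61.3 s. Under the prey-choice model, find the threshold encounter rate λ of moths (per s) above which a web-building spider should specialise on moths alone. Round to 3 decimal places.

The zero-one rule: include wasps iff E₂/h₂ > λE₁/(1+λh₁). Equality gives the switch point.
λE₁h₂ = E₂ + λE₂h₁ ⇒ λ = E₂/(E₁h₂ − E₂h₁) = 10.1/(907.2 − 79.28) = 0.0122 per s.

0.012 per s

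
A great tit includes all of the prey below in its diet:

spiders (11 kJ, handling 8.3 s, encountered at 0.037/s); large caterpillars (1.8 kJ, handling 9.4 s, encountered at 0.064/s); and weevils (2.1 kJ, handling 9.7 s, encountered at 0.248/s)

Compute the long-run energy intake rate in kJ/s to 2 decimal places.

Energy encountered per unit search time: 0.037×11 + 0.064×1.8 + 0.248×2.1 = 1.043 kJ/s.
Handling time per unit search time: 0.037×8.3 + 0.064×9.4 + 0.248×9.7 = 3.314.
Rate = 1.043/(1 + 3.314) = 0.2418 kJ/s.

0.24 kJ/s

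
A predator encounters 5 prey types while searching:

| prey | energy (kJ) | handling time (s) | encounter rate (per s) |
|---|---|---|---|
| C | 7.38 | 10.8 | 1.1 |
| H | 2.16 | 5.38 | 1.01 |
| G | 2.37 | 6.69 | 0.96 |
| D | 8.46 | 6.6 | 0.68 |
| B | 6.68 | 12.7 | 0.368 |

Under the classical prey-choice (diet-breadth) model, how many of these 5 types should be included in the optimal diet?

Profitabilities (E/h, kJ/s): D 1.28, C 0.683, B 0.526, H 0.401, G 0.354. Add prey in this order while the next type's profitability exceeds the intake rate on those already taken.
Rate on top 1: 1.048. C: 0.683 < 1.048 → exclude; stop.
Optimal diet: D — 1 of 5 types.

1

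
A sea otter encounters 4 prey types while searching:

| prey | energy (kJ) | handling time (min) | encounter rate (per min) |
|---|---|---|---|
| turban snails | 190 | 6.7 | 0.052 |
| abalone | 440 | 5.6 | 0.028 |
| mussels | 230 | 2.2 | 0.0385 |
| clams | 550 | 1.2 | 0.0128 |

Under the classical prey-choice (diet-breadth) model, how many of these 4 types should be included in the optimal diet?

Rank by E/h (kJ/min): clams 458, mussels 105, abalone 78.6, turban snails 28.4. Include each in turn until the next type's E/h falls below the running intake rate.
Rate on top 1: 6.934. mussels: 105 > 6.934 → include.
Rate on top 2: 14.45. abalone: 78.6 > 14.45 → include.
Rate on top 3: 22.45. turban snails: 28.4 > 22.45 → include.
Optimal diet: clams, mussels, abalone, turban snails — 4 of 4 types.

4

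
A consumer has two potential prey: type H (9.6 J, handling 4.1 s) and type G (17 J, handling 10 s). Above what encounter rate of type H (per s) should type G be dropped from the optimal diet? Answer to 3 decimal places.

0.646 per s

The zero-one rule: include type G iff E₂/h₂ > λE₁/(1+λh₁). Equality gives the switch point.
λE₁h₂ = E₂ + λE₂h₁ ⇒ λ = E₂/(E₁h₂ − E₂h₁) = 17/(96 − 69.7) = 0.6464 per s.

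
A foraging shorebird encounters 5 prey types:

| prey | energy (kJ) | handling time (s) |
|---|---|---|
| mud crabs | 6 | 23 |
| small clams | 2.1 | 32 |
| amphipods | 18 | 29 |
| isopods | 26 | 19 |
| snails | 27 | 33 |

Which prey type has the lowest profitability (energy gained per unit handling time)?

small clams

In descending order of E/h:
isopods: 26/19 = 1.37 kJ/s
snails: 27/33 = 0.818 kJ/s
amphipods: 18/29 = 0.621 kJ/s
mud crabs: 6/23 = 0.261 kJ/s
small clams: 2.1/32 = 0.0656 kJ/s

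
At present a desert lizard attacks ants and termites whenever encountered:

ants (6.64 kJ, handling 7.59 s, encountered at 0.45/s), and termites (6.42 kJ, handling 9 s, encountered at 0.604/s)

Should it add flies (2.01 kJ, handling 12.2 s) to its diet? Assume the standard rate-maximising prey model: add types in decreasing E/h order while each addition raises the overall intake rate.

No

On ants and termites alone, R = ΣλE/(1+Σλh) = 6.866/9.851 = 0.6969 kJ/s.
Profitability of flies: 2.01/12.2 = 0.1648 kJ/s.
0.1648 < 0.6969, so adding flies would lower the average — exclude it.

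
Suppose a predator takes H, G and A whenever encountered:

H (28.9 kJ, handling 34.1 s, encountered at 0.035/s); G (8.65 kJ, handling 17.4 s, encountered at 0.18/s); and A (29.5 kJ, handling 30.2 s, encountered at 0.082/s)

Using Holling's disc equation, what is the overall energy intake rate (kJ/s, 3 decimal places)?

R = (0.035×28.9 + 0.18×8.65 + 0.082×29.5) / (1 + 0.035×34.1 + 0.18×17.4 + 0.082×30.2) = 4.987/7.802 = 0.6393 kJ/s.

0.639 kJ/s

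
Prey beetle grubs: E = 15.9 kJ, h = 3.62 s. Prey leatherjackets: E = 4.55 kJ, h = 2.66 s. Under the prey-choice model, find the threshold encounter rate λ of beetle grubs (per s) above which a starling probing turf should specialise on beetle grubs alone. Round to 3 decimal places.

Drop leatherjackets once their profitability E₂/h₂ falls below the rate achievable on beetle grubs alone: E₂/h₂ = λE₁/(1 + λh₁).
Solve for λ: λE₁h₂ = E₂(1 + λh₁) → λ(E₁h₂ − E₂h₁) = E₂ → λ = E₂/(E₁h₂ − E₂h₁).
λ = 4.55/(15.9×2.66 − 4.55×3.62) = 4.55/25.82 = 0.1762 per s.

0.176 per s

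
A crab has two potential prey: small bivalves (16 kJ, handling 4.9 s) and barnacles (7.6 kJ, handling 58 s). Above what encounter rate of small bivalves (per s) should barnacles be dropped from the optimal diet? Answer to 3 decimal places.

0.009 per s

Drop barnacles once their profitability E₂/h₂ falls below the rate achievable on small bivalves alone: E₂/h₂ = λE₁/(1 + λh₁).
Solve for λ: λE₁h₂ = E₂(1 + λh₁) → λ(E₁h₂ − E₂h₁) = E₂ → λ = E₂/(E₁h₂ − E₂h₁).
λ = 7.6/(16×58 − 7.6×4.9) = 7.6/890.8 = 0.008532 per s.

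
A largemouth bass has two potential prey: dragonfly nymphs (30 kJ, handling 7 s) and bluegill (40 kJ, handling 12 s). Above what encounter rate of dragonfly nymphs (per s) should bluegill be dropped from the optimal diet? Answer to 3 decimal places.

0.500 per s

Drop bluegill once their profitability E₂/h₂ falls below the rate achievable on dragonfly nymphs alone: E₂/h₂ = λE₁/(1 + λh₁).
Solve for λ: λE₁h₂ = E₂(1 + λh₁) → λ(E₁h₂ − E₂h₁) = E₂ → λ = E₂/(E₁h₂ − E₂h₁).
λ = 40/(30×12 − 40×7) = 40/80 = 0.5 per s.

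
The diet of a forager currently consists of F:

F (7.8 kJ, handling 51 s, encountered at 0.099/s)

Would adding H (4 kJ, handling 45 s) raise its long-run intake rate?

No

Intake rate on the current diet: R = (0.099×7.8) / (1 + 0.099×51) = 0.7722/6.049 = 0.1277 kJ/s.
Profitability of H: 4/45 = 0.08889 kJ/s.
0.08889 < 0.1277, so adding H would lower the average — exclude it.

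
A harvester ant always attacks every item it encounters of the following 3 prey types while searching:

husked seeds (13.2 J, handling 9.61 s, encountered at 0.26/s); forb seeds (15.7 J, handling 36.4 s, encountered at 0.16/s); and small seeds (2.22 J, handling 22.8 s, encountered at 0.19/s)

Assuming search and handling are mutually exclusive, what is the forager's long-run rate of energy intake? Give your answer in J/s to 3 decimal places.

0.466 J/s

Energy encountered per unit search time: 0.26×13.2 + 0.16×15.7 + 0.19×2.22 = 6.366 J/s.
Handling time per unit search time: 0.26×9.61 + 0.16×36.4 + 0.19×22.8 = 12.65.
Rate = 6.366/(1 + 12.65) = 0.4662 J/s.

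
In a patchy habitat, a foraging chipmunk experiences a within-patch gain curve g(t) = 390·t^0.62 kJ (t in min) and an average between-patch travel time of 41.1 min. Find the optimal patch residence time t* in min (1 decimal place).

67.1 min

By the marginal value theorem, leave when the instantaneous gain rate g'(t) equals the habitat-wide average g(t)/(T + t).
g'(t) = 0.62·390·t^-0.38. Setting 0.62·390·t^-0.38 = 390·t^0.62/(41.1+t) gives 0.62(41.1+t) = t, so 0.38·t = 0.62×41.1.
t* = 0.62×41.1/0.38 = 67.06 min.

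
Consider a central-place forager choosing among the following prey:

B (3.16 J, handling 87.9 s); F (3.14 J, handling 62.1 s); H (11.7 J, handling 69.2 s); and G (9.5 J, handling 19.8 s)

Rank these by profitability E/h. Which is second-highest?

H

Profitability E/h (J/s): B = 3.16/87.9 = 0.0359, F = 3.14/62.1 = 0.0506, H = 11.7/69.2 = 0.169, G = 9.5/19.8 = 0.48.
Ranked: G > H > F > B.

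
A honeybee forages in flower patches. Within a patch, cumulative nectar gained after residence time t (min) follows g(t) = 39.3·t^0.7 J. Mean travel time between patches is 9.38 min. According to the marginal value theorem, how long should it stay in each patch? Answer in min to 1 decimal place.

21.9 min

Optimal t* satisfies g'(t*) = g(t*)/(T + t*).
g'(t) = 0.7·39.3·t^-0.3. Setting 0.7·39.3·t^-0.3 = 39.3·t^0.7/(9.38+t) gives 0.7(9.38+t) = t, so 0.30·t = 0.7×9.38.
t* = 0.7×9.38/0.30 = 21.89 min.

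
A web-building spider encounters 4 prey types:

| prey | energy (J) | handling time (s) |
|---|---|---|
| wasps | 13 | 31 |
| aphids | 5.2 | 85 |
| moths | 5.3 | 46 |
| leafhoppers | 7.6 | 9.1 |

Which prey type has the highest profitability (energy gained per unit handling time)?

leafhoppers

Profitability E/h (J/s): wasps = 13/31 = 0.419, aphids = 5.2/85 = 0.0612, moths = 5.3/46 = 0.115, leafhoppers = 7.6/9.1 = 0.835.
Ranked: leafhoppers > wasps > moths > aphids.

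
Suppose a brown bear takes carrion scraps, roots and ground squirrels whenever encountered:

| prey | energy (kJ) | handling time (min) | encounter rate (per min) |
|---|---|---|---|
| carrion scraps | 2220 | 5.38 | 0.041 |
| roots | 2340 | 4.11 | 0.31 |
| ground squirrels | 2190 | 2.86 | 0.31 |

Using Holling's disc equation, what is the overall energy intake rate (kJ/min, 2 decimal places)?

442.23 kJ/min

R = Σλ_iE_i / (1 + Σλ_ih_i)
Numerator: 0.041×2220 + 0.31×2340 + 0.31×2190 = 1495
Denominator: 1 + 0.041×5.38 + 0.31×4.11 + 0.31×2.86 = 3.381
R = 1495/3.381 = 442.2 kJ/min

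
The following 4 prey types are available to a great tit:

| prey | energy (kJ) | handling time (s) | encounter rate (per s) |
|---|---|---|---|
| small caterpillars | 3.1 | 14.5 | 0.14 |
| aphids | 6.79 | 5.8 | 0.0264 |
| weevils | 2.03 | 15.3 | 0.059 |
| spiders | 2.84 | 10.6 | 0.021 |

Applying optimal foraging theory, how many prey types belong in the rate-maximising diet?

Profitabilities (E/h, kJ/s): aphids 1.17, spiders 0.268, small caterpillars 0.214, weevils 0.133. Add prey in this order while the next type's profitability exceeds the intake rate on those already taken.
Rate on top 1: 0.1555. spiders: 0.268 > 0.1555 → include.
Rate on top 2: 0.1737. small caterpillars: 0.214 > 0.1737 → include.
Rate on top 3: 0.1976. weevils: 0.133 < 0.1976 → exclude; stop.
Optimal diet: aphids, spiders, small caterpillars — 3 of 4 types.

3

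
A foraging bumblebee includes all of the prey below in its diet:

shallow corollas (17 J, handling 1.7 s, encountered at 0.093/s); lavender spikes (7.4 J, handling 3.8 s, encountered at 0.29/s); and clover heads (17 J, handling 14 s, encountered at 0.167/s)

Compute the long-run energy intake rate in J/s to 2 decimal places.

1.43 J/s

Energy encountered per unit search time: 0.093×17 + 0.29×7.4 + 0.167×17 = 6.566 J/s.
Handling time per unit search time: 0.093×1.7 + 0.29×3.8 + 0.167×14 = 3.598.
Rate = 6.566/(1 + 3.598) = 1.428 J/s.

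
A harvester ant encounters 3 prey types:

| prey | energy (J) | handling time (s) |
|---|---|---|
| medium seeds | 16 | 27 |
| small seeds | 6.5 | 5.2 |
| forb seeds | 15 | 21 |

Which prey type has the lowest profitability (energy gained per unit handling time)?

Profitability E/h (J/s): medium seeds = 16/27 = 0.593, small seeds = 6.5/5.2 = 1.25, forb seeds = 15/21 = 0.714.
Ranked: small seeds > forb seeds > medium seeds.

medium seeds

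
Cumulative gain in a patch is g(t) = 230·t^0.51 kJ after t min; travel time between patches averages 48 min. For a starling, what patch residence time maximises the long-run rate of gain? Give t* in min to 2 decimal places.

49.96 min

Maximise g(t)/(T+t): set derivative to zero → g'(t)(T+t) = g(t).
g'(t) = 0.51·230·t^-0.49. Setting 0.51·230·t^-0.49 = 230·t^0.51/(48+t) gives 0.51(48+t) = t, so 0.49·t = 0.51×48.
t* = 0.51×48/0.49 = 49.96 min.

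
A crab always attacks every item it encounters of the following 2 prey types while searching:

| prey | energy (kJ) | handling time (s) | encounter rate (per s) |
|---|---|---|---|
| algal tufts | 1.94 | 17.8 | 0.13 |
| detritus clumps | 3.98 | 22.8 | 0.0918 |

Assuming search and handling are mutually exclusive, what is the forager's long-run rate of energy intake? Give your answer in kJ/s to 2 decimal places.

0.11 kJ/s

R = (0.13×1.94 + 0.0918×3.98) / (1 + 0.13×17.8 + 0.0918×22.8) = 0.6176/5.407 = 0.1142 kJ/s.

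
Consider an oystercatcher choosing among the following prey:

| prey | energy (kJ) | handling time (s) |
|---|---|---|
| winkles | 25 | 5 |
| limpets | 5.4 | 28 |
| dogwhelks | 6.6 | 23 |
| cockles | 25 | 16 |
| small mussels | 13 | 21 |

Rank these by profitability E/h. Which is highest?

winkles

In descending order of E/h:
winkles: 25/5 = 5 kJ/s
cockles: 25/16 = 1.56 kJ/s
small mussels: 13/21 = 0.619 kJ/s
dogwhelks: 6.6/23 = 0.287 kJ/s
limpets: 5.4/28 = 0.193 kJ/s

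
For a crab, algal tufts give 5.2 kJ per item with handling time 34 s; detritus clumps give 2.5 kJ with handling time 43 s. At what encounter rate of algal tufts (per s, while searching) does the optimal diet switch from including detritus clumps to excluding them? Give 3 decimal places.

0.018 per s

Drop detritus clumps once their profitability E₂/h₂ falls below the rate achievable on algal tufts alone: E₂/h₂ = λE₁/(1 + λh₁).
Solve for λ: λE₁h₂ = E₂(1 + λh₁) → λ(E₁h₂ − E₂h₁) = E₂ → λ = E₂/(E₁h₂ − E₂h₁).
λ = 2.5/(5.2×43 − 2.5×34) = 2.5/138.6 = 0.01804 per s.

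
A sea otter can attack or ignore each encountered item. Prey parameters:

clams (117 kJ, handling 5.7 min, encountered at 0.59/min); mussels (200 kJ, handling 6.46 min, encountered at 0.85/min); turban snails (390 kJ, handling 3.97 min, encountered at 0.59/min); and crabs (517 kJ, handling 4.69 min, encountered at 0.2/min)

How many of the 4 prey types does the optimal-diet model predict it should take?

Rank by E/h (kJ/min): crabs 110, turban snails 98.2, mussels 31, clams 20.5. Include each in turn until the next type's E/h falls below the running intake rate.
Rate on top 1: 53.35. turban snails: 98.2 > 53.35 → include.
Rate on top 2: 77.92. mussels: 31 < 77.92 → exclude; stop.
Optimal diet: crabs, turban snails — 2 of 4 types.

2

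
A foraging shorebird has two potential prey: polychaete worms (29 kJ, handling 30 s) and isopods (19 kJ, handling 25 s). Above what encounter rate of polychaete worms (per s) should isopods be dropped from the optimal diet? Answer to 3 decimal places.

The zero-one rule: include isopods iff E₂/h₂ > λE₁/(1+λh₁). Equality gives the switch point.
λE₁h₂ = E₂ + λE₂h₁ ⇒ λ = E₂/(E₁h₂ − E₂h₁) = 19/(725 − 570) = 0.1226 per s.

0.123 per s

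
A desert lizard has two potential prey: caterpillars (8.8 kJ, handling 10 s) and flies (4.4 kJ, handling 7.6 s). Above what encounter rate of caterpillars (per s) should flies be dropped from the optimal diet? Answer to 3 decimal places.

At the threshold, the rate on caterpillars alone equals the profitability of flies: λ·8.8/(1 + λ·10) = 4.4/7.6 = 0.5789.
Rearranging, λ(8.8 − 0.5789×10) = 0.5789, so λ = 0.5789/3.011 = 0.1923 per s.

0.192 per s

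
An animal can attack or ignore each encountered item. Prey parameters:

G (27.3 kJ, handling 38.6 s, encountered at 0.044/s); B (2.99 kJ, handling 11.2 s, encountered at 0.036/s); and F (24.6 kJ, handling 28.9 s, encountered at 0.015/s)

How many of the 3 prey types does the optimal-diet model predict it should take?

2

E/h in descending order: F 0.851, G 0.707, B 0.267 kJ/s. The optimal diet is the largest prefix of this list for which every included type satisfies E_i/h_i > R on the types above it.
Rate on top 1: 0.2574. G: 0.707 > 0.2574 → include.
Rate on top 2: 0.5014. B: 0.267 < 0.5014 → exclude; stop.
Optimal diet: F, G — 2 of 3 types.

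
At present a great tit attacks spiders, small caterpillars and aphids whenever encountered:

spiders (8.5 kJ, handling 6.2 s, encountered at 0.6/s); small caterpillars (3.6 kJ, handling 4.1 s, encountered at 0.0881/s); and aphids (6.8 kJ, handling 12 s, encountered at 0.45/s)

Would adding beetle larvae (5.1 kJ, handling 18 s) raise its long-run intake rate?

Current rate: (0.6×8.5 + 0.0881×3.6 + 0.45×6.8)/(1 + 0.6×6.2 + 0.0881×4.1 + 0.45×12) = 0.8088 kJ/s.
beetle larvae: E/h = 5.1/18 = 0.2833 kJ/s.
0.2833 < 0.8088, so adding beetle larvae would lower the average — exclude it.

No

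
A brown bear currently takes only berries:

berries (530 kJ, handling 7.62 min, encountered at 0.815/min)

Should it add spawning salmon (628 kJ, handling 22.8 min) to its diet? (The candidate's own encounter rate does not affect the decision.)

Intake rate on the current diet: R = (0.815×530) / (1 + 0.815×7.62) = 431.9/7.21 = 59.91 kJ/min.
Profitability of spawning salmon: 628/22.8 = 27.54 kJ/min.
27.54 < 59.91, so adding spawning salmon would lower the average — exclude it.

No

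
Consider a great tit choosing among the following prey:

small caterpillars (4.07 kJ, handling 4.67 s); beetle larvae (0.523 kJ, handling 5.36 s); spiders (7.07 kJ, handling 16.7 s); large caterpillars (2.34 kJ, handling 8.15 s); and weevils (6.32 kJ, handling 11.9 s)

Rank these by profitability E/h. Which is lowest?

Profitability E/h (kJ/s): small caterpillars = 4.07/4.67 = 0.872, beetle larvae = 0.523/5.36 = 0.0976, spiders = 7.07/16.7 = 0.423, large caterpillars = 2.34/8.15 = 0.287, weevils = 6.32/11.9 = 0.531.
Ranked: small caterpillars > weevils > spiders > large caterpillars > beetle larvae.

beetle larvae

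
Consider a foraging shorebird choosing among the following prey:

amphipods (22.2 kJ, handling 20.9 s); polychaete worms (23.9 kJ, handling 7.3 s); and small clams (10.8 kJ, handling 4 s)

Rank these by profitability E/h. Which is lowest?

Profitability E/h (kJ/s): amphipods = 22.2/20.9 = 1.06, polychaete worms = 23.9/7.3 = 3.27, small clams = 10.8/4 = 2.7.
Ranked: polychaete worms > small clams > amphipods.

amphipods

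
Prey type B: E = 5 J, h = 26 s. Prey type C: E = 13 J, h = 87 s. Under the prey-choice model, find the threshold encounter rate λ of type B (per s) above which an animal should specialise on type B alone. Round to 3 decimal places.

At the threshold, the rate on type B alone equals the profitability of type C: λ·5/(1 + λ·26) = 13/87 = 0.1494.
Rearranging, λ(5 − 0.1494×26) = 0.1494, so λ = 0.1494/1.115 = 0.134 per s.

0.134 per s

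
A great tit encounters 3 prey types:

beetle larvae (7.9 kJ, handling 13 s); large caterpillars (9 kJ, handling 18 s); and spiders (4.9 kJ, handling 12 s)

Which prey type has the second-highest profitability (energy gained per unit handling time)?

large caterpillars

In descending order of E/h:
beetle larvae: 7.9/13 = 0.608 kJ/s
large caterpillars: 9/18 = 0.5 kJ/s
spiders: 4.9/12 = 0.408 kJ/s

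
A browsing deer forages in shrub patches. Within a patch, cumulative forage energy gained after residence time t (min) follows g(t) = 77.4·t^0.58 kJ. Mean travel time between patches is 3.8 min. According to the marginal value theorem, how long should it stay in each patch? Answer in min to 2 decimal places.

By the marginal value theorem, leave when the instantaneous gain rate g'(t) equals the habitat-wide average g(t)/(T + t).
g'(t) = 0.58·77.4·t^-0.42. Setting 0.58·77.4·t^-0.42 = 77.4·t^0.58/(3.8+t) gives 0.58(3.8+t) = t, so 0.42·t = 0.58×3.8.
t* = 0.58×3.8/0.42 = 5.248 min.

5.25 min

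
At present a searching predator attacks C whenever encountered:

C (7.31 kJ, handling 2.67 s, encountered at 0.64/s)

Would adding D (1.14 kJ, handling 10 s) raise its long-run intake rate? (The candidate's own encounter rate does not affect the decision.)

No

Current rate: (0.64×7.31)/(1 + 0.64×2.67) = 1.727 kJ/s.
Profitability of D: 1.14/10 = 0.114 kJ/s.
Since 0.114 < R, time spent handling D is better spent searching.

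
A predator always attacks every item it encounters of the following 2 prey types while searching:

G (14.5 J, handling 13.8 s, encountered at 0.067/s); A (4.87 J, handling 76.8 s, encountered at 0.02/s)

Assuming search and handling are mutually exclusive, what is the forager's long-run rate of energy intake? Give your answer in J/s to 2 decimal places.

0.31 J/s

R = Σλ_iE_i / (1 + Σλ_ih_i)
Numerator: 0.067×14.5 + 0.02×4.87 = 1.069
Denominator: 1 + 0.067×13.8 + 0.02×76.8 = 3.461
R = 1.069/3.461 = 0.3089 J/s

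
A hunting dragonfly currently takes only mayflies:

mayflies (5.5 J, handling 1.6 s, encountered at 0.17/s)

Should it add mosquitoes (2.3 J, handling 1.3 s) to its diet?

On mayflies alone, R = ΣλE/(1+Σλh) = 0.935/1.272 = 0.7351 J/s.
mosquitoes: E/h = 2.3/1.3 = 1.769 J/s.
1.769 > 0.7351, so adding mosquitoes raises the average — include it.

Yes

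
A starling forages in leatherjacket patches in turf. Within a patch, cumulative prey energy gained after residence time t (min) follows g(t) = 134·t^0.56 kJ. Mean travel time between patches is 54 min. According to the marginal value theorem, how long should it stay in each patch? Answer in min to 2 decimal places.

By the marginal value theorem, leave when the instantaneous gain rate g'(t) equals the habitat-wide average g(t)/(T + t).
g'(t) = 0.56·134·t^-0.44. Setting 0.56·134·t^-0.44 = 134·t^0.56/(54+t) gives 0.56(54+t) = t, so 0.44·t = 0.56×54.
t* = 0.56×54/0.44 = 68.73 min.

68.73 min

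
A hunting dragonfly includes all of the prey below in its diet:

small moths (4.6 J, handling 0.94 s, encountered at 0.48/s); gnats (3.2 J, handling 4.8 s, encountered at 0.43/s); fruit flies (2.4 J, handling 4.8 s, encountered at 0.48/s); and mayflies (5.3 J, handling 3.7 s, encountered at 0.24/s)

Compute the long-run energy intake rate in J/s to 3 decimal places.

R = Σλ_iE_i / (1 + Σλ_ih_i)
Numerator: 0.48×4.6 + 0.43×3.2 + 0.48×2.4 + 0.24×5.3 = 6.008
Denominator: 1 + 0.48×0.94 + 0.43×4.8 + 0.48×4.8 + 0.24×3.7 = 6.707
R = 6.008/6.707 = 0.8958 J/s

0.896 J/s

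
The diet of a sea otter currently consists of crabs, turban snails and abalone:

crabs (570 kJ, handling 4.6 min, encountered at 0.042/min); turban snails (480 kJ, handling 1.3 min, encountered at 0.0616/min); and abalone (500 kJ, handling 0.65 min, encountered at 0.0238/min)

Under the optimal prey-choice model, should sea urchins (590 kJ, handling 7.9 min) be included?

Yes

Current rate: (0.042×570 + 0.0616×480 + 0.0238×500)/(1 + 0.042×4.6 + 0.0616×1.3 + 0.0238×0.65) = 50.75 kJ/min.
Profitability of sea urchins: 590/7.9 = 74.68 kJ/min.
74.68 > 50.75, so adding sea urchins raises the average — include it.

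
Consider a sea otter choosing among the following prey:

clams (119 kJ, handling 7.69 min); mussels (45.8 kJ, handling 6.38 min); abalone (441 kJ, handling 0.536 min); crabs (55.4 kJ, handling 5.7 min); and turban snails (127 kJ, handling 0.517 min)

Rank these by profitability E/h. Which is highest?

In descending order of E/h:
abalone: 441/0.536 = 823 kJ/min
turban snails: 127/0.517 = 246 kJ/min
clams: 119/7.69 = 15.5 kJ/min
crabs: 55.4/5.7 = 9.72 kJ/min
mussels: 45.8/6.38 = 7.18 kJ/min

abalone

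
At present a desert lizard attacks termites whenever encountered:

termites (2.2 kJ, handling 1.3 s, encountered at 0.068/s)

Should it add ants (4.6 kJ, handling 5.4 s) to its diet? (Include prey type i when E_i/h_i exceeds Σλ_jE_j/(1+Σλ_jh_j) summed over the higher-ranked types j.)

Yes

Current rate: (0.068×2.2)/(1 + 0.068×1.3) = 0.1374 kJ/s.
ants: E/h = 4.6/5.4 = 0.8519 kJ/s.
Since 0.8519 > R, including ants increases the long-run rate.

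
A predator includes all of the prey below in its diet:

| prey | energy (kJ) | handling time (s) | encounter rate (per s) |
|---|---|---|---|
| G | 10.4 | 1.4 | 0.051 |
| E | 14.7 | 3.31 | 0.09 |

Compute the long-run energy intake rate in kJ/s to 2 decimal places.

Energy encountered per unit search time: 0.051×10.4 + 0.09×14.7 = 1.853 kJ/s.
Handling time per unit search time: 0.051×1.4 + 0.09×3.31 = 0.3693.
Rate = 1.853/(1 + 0.3693) = 1.354 kJ/s.

1.35 kJ/s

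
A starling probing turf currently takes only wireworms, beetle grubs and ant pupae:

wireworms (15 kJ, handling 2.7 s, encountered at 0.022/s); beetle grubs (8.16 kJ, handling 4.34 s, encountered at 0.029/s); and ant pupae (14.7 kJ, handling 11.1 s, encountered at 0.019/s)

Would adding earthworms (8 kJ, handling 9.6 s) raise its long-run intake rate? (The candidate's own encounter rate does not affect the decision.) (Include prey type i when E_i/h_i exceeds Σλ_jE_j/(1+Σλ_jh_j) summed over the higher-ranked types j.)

Yes

Current rate: (0.022×15 + 0.029×8.16 + 0.019×14.7)/(1 + 0.022×2.7 + 0.029×4.34 + 0.019×11.1) = 0.6059 kJ/s.
Profitability of earthworms: 8/9.6 = 0.8333 kJ/s.
Since 0.8333 > R, including earthworms increases the long-run rate.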